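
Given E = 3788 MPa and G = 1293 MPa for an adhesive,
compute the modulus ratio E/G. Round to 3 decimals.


E/G ratio = 3788 / 1293 = 2.930

2.930


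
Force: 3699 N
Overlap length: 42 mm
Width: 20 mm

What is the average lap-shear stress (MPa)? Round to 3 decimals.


Average shear stress = F / (overlap * width)
= 3699 / (42 * 20)
= 4.404 MPa

4.404


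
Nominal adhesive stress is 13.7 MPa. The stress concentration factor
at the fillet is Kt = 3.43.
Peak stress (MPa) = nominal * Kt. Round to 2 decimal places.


Peak = 13.7 * 3.43 = 46.99 MPa

46.99


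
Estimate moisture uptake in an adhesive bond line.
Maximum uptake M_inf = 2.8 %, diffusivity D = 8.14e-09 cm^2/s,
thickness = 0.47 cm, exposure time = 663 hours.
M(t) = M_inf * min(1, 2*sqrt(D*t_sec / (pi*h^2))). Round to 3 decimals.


Convert time: 663 h = 2386800 s
ratio = min(1, 2*sqrt(8.14e-09*2386800/(pi*0.47^2)))
= 0.334640
M(t) = 2.8 * 0.334640 = 0.937%

0.937


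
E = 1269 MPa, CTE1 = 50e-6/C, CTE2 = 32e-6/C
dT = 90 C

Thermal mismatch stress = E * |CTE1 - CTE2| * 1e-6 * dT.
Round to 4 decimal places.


= 1269 * 18e-6 * 90
= 2.0558 MPa

2.0558


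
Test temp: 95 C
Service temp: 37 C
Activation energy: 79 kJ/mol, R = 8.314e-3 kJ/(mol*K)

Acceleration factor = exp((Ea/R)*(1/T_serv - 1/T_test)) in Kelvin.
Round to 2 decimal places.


AF = exp((79/0.008314)*(1/310.15 - 1/368.15))
= 124.80

124.80


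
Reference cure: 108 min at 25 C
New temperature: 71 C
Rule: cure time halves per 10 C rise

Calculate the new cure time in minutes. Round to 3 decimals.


factor = 2^((71-25)/10) = 24.2515
t_new = 108 / 24.2515 = 4.453 min

4.453


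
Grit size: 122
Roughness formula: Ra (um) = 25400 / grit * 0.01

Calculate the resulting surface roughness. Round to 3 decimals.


Ra = 25400 / 122 * 0.01
= 2.082 um

2.082


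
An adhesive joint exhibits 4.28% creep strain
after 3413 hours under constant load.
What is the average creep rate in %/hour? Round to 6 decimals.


Creep rate = strain / time
= 4.28 / 3413
= 0.001254 %/h

0.001254


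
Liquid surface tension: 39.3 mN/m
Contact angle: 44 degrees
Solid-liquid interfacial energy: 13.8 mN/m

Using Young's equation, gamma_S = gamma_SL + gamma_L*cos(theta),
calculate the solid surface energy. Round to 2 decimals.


gamma_S = 13.8 + 39.3 * cos(44)
= 42.07 mN/m

42.07


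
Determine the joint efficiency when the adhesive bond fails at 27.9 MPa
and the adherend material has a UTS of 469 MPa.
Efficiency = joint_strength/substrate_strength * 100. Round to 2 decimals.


Joint efficiency = 27.9 / 469 * 100
= 5.95%

5.95


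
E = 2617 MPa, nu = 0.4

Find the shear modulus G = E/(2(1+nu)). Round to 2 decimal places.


G = 2617 / (2 * 1.40)
= 934.64 MPa

934.64


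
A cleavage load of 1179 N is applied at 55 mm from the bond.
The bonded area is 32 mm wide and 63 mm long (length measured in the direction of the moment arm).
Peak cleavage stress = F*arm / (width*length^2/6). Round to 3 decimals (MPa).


Moment = 1179 * 55 = 64845 N*mm
Section modulus = 32 * 3969 / 6 = 127008 / 6 mm^3
Stress = 64845 / (127008 / 6) = 389070 / 127008
= 3.063 MPa

3.063


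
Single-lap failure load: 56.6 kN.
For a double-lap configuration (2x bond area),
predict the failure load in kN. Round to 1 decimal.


Failure load = 56.6 * 2 = 113.2 kN

113.2


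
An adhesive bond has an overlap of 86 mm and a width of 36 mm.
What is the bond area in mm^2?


Bond area = overlap * width
= 86 * 36
= 3096 mm^2

3096


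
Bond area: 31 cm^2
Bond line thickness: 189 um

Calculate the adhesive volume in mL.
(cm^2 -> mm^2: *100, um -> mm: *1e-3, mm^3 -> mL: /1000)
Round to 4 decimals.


V = 31*100 * 189*1e-3 / 1000
= 0.5859 mL

0.5859


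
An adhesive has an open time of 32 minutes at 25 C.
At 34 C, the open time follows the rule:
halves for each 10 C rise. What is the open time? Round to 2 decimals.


Factor = 2^((34-25)/10) = 1.8661
Open time = 32 / 1.8661 = 17.15 min

17.15


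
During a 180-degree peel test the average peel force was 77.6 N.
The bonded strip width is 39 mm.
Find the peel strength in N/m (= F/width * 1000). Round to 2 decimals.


Peel strength = F/width * 1000
= 77.6 / 39 * 1000
= 1989.74 N/m

1989.74


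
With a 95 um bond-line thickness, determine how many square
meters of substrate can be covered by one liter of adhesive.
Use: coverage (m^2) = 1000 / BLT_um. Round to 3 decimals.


Coverage = 1000 / 95 = 10.526 m^2

10.526


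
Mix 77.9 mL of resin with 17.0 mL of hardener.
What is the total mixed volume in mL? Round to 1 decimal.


Total = 77.9 + 17.0 = 94.9 mL

94.9


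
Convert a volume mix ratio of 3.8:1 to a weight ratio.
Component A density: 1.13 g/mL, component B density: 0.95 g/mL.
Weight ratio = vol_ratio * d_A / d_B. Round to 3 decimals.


= 3.8 * 1.13 / 0.95 = 4.520

4.520


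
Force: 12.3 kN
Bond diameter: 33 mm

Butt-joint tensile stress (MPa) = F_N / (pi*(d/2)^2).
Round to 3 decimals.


F_N = 12.3 * 1000 = 12300.0 N
A = pi*(16.5)^2 = 855.2986 mm^2
stress = 12300.0 / 855.2986 = 14.381 MPa

14.381


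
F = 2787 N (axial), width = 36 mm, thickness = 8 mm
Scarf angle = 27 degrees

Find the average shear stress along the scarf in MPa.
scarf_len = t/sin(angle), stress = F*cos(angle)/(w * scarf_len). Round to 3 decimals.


scarf_len = 8/sin(27 deg) = 17.6215
cos(27 deg) = 0.891007
stress = 2787*0.891007/(36*17.6215) = 3.914 MPa

3.914


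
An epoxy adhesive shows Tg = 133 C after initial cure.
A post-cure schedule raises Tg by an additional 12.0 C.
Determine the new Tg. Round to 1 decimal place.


New Tg = 133 + 12.0
= 145.0 C

145.0


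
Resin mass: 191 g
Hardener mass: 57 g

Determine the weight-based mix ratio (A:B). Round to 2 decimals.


Ratio = 191 / 57 = 3.35

3.35


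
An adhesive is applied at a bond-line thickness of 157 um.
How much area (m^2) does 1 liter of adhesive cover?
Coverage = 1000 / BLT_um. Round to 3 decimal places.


Coverage = 1000 / 157 = 6.369 m^2

6.369


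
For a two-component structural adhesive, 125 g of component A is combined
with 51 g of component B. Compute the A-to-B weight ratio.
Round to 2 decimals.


Weight ratio A:B = 125 / 51
= 2.45

2.45


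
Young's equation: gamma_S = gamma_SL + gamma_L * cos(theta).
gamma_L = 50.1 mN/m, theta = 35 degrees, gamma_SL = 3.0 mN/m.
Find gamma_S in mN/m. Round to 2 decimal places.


cos(35 deg) = 0.819152
gamma_S = 3.0 + 50.1 * 0.819152
= 44.04 mN/m

44.04


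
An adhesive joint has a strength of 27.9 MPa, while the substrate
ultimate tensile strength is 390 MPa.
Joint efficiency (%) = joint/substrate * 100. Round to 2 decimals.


Efficiency = 27.9 / 390 * 100
= 7.15%

7.15


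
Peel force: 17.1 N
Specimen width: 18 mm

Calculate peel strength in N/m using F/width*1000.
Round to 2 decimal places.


Peel strength = 17.1 / 18 * 1000 = 950.00 N/m

950.00


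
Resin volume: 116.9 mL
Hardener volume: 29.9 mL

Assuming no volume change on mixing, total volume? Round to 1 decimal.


V_total = 116.9 + 29.9 = 146.8 mL

146.8


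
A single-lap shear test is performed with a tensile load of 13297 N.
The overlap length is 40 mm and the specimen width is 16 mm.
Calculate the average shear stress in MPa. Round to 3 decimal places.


Shear stress = F / (overlap * width)
= 13297 / (40 * 16)
= 13297 / 640
= 20.777 MPa

20.777


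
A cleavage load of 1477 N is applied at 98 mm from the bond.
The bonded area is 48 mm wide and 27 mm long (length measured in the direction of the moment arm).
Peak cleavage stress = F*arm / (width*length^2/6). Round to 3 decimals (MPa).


Moment = 1477 * 98 = 144746 N*mm
Section modulus = 48 * 729 / 6 = 34992 / 6 mm^3
Stress = 144746 / (34992 / 6) = 868476 / 34992
= 24.819 MPa

24.819


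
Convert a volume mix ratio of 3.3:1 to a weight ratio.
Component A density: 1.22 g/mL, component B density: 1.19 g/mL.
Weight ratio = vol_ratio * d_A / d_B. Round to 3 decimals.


= 3.3 * 1.22 / 1.19 = 3.383

3.383


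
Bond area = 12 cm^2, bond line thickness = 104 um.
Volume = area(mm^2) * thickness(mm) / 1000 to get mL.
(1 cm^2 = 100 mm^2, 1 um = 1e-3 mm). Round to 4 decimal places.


area_mm2 = 12 * 100 = 1200
blt_mm = 104 * 1e-3 = 0.104
vol_mm3 = 1200 * 0.104 = 124.8
vol_mL = 124.8 / 1000 = 0.1248 mL

0.1248


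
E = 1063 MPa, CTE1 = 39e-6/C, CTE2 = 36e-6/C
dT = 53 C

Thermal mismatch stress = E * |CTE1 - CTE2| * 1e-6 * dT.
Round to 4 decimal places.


= 1063 * 3e-6 * 53
= 0.1690 MPa

0.1690


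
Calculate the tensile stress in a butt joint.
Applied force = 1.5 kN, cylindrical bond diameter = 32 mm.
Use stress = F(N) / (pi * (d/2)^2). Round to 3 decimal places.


A = pi * 16.0^2 = 804.2477 mm^2
sigma = 1500.0 / 804.2477 = 1.865 MPa

1.865


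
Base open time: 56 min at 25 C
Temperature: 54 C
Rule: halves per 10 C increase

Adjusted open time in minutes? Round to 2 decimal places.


Acceleration = 2^((54-25)/10) = 7.4643
Open time = 56 / 7.4643 = 7.50 min

7.50


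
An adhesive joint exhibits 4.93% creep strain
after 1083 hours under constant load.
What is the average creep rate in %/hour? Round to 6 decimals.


Creep rate = strain / time
= 4.93 / 1083
= 0.004552 %/h

0.004552


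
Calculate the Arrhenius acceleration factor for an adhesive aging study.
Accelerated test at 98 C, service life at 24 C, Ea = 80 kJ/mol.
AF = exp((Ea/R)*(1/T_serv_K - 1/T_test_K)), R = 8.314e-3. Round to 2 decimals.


T_test = 371.15 K, T_serv = 297.15 K
Ea/R = 80 / 0.008314 = 9622.32
AF = exp(9622.32 * (1/297.15 - 1/371.15))
= 636.73

636.73


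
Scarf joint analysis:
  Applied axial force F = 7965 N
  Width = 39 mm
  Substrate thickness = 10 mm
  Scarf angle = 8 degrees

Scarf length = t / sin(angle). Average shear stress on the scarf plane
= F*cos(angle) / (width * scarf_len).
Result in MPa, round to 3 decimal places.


Scarf length = 10 / sin(8 deg) = 71.8530 mm
cos(8 deg) = 0.990268
Shear = 7965 * 0.990268 / (39 * 71.8530)
= 2.815 MPa

2.815


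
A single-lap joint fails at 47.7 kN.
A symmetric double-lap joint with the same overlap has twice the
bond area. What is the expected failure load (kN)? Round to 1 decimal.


Double-lap load = 2 * 47.7 = 95.4 kN

95.4


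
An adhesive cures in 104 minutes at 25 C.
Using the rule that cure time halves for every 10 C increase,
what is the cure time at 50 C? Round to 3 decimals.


Factor = 2^((50 - 25) / 10) = 5.6569
Cure time = 104 / 5.6569
= 18.385 minutes

18.385


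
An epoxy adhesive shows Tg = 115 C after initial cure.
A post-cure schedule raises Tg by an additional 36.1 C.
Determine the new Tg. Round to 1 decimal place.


New Tg = 115 + 36.1
= 151.1 C

151.1


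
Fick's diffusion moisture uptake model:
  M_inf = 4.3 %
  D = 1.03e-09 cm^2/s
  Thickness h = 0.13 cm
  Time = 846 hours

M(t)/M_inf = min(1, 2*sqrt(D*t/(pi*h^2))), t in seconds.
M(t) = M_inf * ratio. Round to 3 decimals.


t_sec = 846 * 3600 = 3045600
ratio = 2*sqrt(1.03e-09*3045600/(pi*0.13^2))
= min(1, 0.486146)
= 0.486146
M(t) = 4.3 * 0.486146 = 2.090 %

2.090


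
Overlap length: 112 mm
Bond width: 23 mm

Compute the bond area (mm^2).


Bond area = 112 * 23 = 2576 mm^2

2576


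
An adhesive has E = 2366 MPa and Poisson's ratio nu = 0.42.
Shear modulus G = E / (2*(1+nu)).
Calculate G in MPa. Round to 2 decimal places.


G = 2366 / (2*(1+0.42))
= 2366 / 2.84
= 833.10 MPa

833.10


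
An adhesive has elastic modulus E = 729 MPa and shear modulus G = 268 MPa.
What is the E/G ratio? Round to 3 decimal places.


E/G = 729 / 268 = 2.720

2.720


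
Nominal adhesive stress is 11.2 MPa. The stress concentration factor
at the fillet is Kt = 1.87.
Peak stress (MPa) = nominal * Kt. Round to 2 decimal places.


Peak = 11.2 * 1.87 = 20.94 MPa

20.94


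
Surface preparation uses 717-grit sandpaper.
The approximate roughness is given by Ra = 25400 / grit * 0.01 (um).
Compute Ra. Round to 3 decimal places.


Ra = 25400 / 717 * 0.01
= 254 / 717
= 0.354 um

0.354


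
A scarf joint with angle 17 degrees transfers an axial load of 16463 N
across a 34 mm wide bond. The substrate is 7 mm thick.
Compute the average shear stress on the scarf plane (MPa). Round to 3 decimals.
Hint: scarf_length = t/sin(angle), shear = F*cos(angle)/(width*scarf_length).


scarf_length = 7 / sin(17 deg) = 23.9421 mm
cos(17 deg) = 0.956305
shear stress = 16463 * 0.956305 / (34 * 23.9421)
= 19.340 MPa

19.340


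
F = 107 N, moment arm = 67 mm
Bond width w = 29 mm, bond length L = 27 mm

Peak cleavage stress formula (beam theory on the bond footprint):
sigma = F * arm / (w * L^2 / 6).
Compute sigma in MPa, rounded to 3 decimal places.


sigma = (107 * 67) / (29 * 729 / 6)
= 7169 * 6 / 21141
= 43014 / 21141
= 2.035 MPa

2.035


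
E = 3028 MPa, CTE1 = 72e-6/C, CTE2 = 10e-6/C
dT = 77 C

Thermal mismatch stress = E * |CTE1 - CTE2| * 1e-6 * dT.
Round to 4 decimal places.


= 3028 * 62e-6 * 77
= 14.4557 MPa

14.4557


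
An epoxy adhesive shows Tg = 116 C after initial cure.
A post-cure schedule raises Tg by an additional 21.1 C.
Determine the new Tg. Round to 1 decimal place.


New Tg = 116 + 21.1
= 137.1 C

137.1


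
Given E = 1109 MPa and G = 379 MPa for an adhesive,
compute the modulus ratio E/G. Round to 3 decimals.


E/G ratio = 1109 / 379 = 2.926

2.926


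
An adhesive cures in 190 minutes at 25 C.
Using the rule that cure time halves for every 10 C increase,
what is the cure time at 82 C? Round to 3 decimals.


Factor = 2^((82 - 25) / 10) = 51.9842
Cure time = 190 / 51.9842
= 3.655 minutes

3.655


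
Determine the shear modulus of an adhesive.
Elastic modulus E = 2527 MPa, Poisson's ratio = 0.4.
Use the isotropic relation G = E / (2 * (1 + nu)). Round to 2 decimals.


G = 2527 / (2*(1+0.4)) = 2527 / 2.80
= 902.50 MPa

902.50


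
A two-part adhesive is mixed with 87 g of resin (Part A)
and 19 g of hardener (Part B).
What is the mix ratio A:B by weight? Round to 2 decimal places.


Mix ratio = mass_A / mass_B
= 87 / 19
= 4.58

4.58


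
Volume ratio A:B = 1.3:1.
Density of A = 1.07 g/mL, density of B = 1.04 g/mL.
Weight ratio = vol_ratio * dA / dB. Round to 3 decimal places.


Wt ratio = 1.3 * 1.07 / 1.04
= 1.338

1.338


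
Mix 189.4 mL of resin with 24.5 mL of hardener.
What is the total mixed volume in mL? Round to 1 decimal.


Total = 189.4 + 24.5 = 213.9 mL

213.9


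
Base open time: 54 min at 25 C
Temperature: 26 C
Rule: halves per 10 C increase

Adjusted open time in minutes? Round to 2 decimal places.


Acceleration = 2^((26-25)/10) = 1.0718
Open time = 54 / 1.0718 = 50.38 min

50.38


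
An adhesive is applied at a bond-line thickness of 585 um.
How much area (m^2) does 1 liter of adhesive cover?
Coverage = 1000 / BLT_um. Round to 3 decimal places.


Coverage = 1000 / 585 = 1.709 m^2

1.709


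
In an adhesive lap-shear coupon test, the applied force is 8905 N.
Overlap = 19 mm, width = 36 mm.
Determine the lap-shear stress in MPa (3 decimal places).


stress = F / (overlap * width)
= 8905 / (19 * 36)
= 13.019 MPa

13.019


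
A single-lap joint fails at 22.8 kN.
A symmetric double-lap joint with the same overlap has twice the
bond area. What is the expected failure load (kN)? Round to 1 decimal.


Double-lap load = 2 * 22.8 = 45.6 kN

45.6


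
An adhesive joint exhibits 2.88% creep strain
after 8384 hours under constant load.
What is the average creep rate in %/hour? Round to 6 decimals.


Creep rate = strain / time
= 2.88 / 8384
= 0.000344 %/h

0.000344


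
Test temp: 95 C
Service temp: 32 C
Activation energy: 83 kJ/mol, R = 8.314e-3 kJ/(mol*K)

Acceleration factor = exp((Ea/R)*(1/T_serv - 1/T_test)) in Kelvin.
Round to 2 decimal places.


AF = exp((83/0.008314)*(1/305.15 - 1/368.15))
= 270.02

270.02


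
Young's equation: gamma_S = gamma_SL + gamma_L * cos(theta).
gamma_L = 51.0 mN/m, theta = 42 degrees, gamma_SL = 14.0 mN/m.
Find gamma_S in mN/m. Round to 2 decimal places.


cos(42 deg) = 0.743145
gamma_S = 14.0 + 51.0 * 0.743145
= 51.90 mN/m

51.90


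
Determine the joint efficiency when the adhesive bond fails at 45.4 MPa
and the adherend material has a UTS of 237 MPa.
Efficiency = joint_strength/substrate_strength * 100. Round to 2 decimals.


Joint efficiency = 45.4 / 237 * 100
= 19.16%

19.16


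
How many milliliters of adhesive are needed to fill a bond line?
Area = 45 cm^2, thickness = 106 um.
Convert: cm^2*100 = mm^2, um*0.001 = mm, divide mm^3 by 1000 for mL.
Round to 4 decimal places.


= (45 * 100) * (106 * 0.001) / 1000
= 0.4770 mL

0.4770


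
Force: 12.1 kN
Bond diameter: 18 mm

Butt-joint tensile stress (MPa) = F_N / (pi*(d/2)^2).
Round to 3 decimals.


F_N = 12.1 * 1000 = 12100.0 N
A = pi*(9.0)^2 = 254.4690 mm^2
stress = 12100.0 / 254.4690 = 47.550 MPa

47.550


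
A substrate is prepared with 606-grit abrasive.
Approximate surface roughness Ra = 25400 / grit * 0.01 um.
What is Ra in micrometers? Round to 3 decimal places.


Ra = 25400 / 606 * 0.01 = 0.419 um

0.419


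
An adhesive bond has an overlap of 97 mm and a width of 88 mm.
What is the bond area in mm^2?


Bond area = overlap * width
= 97 * 88
= 8536 mm^2

8536


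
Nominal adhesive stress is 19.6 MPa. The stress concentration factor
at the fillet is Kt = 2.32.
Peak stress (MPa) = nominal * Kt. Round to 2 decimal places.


Peak = 19.6 * 2.32 = 45.47 MPa

45.47


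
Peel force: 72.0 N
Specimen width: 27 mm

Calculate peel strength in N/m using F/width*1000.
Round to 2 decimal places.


Peel strength = 72.0 / 27 * 1000 = 2666.67 N/m

2666.67


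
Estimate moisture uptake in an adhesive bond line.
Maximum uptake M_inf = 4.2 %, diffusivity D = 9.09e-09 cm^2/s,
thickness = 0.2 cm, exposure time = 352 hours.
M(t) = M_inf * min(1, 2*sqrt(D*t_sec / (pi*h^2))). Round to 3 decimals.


Convert time: 352 h = 1267200 s
ratio = min(1, 2*sqrt(9.09e-09*1267200/(pi*0.2^2)))
= 0.605522
M(t) = 4.2 * 0.605522 = 2.543%

2.543


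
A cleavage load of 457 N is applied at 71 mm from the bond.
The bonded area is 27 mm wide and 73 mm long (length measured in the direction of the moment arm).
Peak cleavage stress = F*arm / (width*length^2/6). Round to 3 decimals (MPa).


Moment = 457 * 71 = 32447 N*mm
Section modulus = 27 * 5329 / 6 = 143883 / 6 mm^3
Stress = 32447 / (143883 / 6) = 194682 / 143883
= 1.353 MPa

1.353


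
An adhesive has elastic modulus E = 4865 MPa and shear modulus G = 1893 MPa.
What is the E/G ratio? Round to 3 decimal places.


E/G = 4865 / 1893 = 2.570

2.570


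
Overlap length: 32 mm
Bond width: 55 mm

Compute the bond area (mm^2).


Bond area = 32 * 55 = 1760 mm^2

1760


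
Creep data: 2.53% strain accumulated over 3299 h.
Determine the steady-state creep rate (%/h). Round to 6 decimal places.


Rate = 2.53 / 3299 = 0.000767 %/h

0.000767


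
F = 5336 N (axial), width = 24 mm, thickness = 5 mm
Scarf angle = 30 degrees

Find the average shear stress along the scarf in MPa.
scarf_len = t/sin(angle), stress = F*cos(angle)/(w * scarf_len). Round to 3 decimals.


scarf_len = 5/sin(30 deg) = 10.0000
cos(30 deg) = 0.866025
stress = 5336*0.866025/(24*10.0000) = 19.255 MPa

19.255


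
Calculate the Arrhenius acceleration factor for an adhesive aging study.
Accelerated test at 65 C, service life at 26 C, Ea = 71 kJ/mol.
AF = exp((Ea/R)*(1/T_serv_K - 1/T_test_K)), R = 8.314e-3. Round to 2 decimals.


T_test = 338.15 K, T_serv = 299.15 K
Ea/R = 71 / 0.008314 = 8539.81
AF = exp(8539.81 * (1/299.15 - 1/338.15))
= 26.91

26.91


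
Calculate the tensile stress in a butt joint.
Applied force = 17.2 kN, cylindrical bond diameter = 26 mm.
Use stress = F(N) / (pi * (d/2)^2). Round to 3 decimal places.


A = pi * 13.0^2 = 530.9292 mm^2
sigma = 17200.0 / 530.9292 = 32.396 MPa

32.396


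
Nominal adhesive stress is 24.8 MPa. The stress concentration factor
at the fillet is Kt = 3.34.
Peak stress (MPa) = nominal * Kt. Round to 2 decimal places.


Peak = 24.8 * 3.34 = 82.83 MPa

82.83


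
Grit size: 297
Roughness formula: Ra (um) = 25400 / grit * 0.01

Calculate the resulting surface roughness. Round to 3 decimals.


Ra = 25400 / 297 * 0.01
= 0.855 um

0.855


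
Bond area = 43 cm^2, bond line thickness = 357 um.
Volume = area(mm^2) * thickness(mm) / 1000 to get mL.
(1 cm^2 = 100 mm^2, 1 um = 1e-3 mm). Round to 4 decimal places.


area_mm2 = 43 * 100 = 4300
blt_mm = 357 * 1e-3 = 0.357
vol_mm3 = 4300 * 0.357 = 1535.1
vol_mL = 1535.1 / 1000 = 1.5351 mL

1.5351


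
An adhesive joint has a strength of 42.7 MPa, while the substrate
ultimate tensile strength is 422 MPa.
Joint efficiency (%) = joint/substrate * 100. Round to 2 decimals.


Efficiency = 42.7 / 422 * 100
= 10.12%

10.12


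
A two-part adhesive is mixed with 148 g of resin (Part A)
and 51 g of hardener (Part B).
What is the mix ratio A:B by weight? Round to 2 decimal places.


Mix ratio = mass_A / mass_B
= 148 / 51
= 2.90

2.90


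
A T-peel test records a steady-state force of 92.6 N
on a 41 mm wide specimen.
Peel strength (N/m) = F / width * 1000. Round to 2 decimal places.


Peel strength = 92.6 / 41 * 1000
= 2258.54 N/m

2258.54


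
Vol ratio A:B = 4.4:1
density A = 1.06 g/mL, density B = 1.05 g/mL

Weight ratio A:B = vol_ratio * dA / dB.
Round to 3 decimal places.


Weight ratio = 4.4 * 1.06 / 1.05
= 4.442

4.442


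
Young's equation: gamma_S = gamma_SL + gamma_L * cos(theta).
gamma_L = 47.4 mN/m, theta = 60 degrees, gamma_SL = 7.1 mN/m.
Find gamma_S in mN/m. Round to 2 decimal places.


cos(60 deg) = 0.500000
gamma_S = 7.1 + 47.4 * 0.500000
= 30.80 mN/m

30.80


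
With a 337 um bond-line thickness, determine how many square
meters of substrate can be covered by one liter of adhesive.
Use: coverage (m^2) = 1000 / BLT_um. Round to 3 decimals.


Coverage = 1000 / 337 = 2.967 m^2

2.967


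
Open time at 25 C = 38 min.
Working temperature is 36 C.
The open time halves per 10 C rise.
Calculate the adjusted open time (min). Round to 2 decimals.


factor = 2^((36 - 25) / 10) = 2.1435
ot = 38 / 2.1435 = 17.73 min

17.73


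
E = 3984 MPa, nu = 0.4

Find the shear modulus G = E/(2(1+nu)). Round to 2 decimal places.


G = 3984 / (2 * 1.40)
= 1422.86 MPa

1422.86


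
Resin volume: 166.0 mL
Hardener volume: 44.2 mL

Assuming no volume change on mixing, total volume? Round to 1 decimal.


V_total = 166.0 + 44.2 = 210.2 mL

210.2


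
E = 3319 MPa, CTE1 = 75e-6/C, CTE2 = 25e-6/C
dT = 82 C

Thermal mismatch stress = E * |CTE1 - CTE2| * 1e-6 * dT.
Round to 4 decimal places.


= 3319 * 50e-6 * 82
= 13.6079 MPa

13.6079


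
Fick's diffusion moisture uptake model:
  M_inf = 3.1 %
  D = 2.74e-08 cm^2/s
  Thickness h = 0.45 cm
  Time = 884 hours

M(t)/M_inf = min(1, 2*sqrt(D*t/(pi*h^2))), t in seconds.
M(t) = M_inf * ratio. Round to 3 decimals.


t_sec = 884 * 3600 = 3182400
ratio = 2*sqrt(2.74e-08*3182400/(pi*0.45^2))
= min(1, 0.740449)
= 0.740449
M(t) = 3.1 * 0.740449 = 2.295 %

2.295


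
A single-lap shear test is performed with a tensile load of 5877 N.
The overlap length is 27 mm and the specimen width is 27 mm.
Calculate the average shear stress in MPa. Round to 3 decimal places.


Shear stress = F / (overlap * width)
= 5877 / (27 * 27)
= 5877 / 729
= 8.062 MPa

8.062


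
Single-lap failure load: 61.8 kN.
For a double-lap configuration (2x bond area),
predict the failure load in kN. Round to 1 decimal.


Failure load = 61.8 * 2 = 123.6 kN

123.6


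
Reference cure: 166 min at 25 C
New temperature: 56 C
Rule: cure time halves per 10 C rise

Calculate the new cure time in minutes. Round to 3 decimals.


factor = 2^((56-25)/10) = 8.5742
t_new = 166 / 8.5742 = 19.360 min

19.360


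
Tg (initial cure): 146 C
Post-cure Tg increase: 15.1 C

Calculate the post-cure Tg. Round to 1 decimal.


Post-cure Tg = 146 + 15.1 = 161.1 C

161.1


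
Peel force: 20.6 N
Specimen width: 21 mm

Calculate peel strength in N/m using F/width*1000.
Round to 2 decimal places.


Peel strength = 20.6 / 21 * 1000 = 980.95 N/m

980.95


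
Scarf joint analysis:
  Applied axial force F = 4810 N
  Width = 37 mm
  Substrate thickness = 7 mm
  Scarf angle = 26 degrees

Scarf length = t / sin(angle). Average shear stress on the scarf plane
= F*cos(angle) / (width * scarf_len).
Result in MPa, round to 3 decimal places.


Scarf length = 7 / sin(26 deg) = 15.9682 mm
cos(26 deg) = 0.898794
Shear = 4810 * 0.898794 / (37 * 15.9682)
= 7.317 MPa

7.317


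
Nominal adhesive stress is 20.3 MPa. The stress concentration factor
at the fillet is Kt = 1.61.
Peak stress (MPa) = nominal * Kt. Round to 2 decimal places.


Peak = 20.3 * 1.61 = 32.68 MPa

32.68


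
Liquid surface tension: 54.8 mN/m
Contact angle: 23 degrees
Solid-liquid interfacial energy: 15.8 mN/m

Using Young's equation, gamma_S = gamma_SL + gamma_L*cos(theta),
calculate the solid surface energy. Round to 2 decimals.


gamma_S = 15.8 + 54.8 * cos(23)
= 66.24 mN/m

66.24


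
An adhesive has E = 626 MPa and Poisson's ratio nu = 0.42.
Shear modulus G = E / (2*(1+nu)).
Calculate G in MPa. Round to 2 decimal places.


G = 626 / (2*(1+0.42))
= 626 / 2.84
= 220.42 MPa

220.42


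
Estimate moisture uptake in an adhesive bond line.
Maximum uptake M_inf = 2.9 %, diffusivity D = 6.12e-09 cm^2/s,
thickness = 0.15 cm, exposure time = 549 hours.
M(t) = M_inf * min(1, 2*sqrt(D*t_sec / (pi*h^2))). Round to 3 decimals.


Convert time: 549 h = 1976400 s
ratio = min(1, 2*sqrt(6.12e-09*1976400/(pi*0.15^2)))
= 0.827326
M(t) = 2.9 * 0.827326 = 2.399%

2.399


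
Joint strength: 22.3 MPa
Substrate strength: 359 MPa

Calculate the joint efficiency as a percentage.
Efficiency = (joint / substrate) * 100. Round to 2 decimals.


Efficiency = (22.3 / 359) * 100 = 6.21%

6.21


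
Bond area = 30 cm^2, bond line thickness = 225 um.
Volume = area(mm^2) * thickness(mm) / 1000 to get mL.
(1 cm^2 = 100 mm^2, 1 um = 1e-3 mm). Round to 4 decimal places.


area_mm2 = 30 * 100 = 3000
blt_mm = 225 * 1e-3 = 0.225
vol_mm3 = 3000 * 0.225 = 675.0
vol_mL = 675.0 / 1000 = 0.6750 mL

0.6750


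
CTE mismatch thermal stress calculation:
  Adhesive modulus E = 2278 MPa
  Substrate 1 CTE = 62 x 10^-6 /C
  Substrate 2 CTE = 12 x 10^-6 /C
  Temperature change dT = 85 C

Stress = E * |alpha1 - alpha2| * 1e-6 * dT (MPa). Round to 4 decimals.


delta_alpha = |62 - 12| = 50 x 10^-6/C
Stress = 2278 * 50e-6 * 85
= 9.6815 MPa

9.6815


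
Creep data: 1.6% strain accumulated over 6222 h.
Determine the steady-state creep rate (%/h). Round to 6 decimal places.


Rate = 1.6 / 6222 = 0.000257 %/h

0.000257


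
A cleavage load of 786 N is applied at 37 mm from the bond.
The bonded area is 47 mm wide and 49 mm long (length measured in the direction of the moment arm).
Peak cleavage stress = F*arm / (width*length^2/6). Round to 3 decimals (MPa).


Moment = 786 * 37 = 29082 N*mm
Section modulus = 47 * 2401 / 6 = 112847 / 6 mm^3
Stress = 29082 / (112847 / 6) = 174492 / 112847
= 1.546 MPa

1.546


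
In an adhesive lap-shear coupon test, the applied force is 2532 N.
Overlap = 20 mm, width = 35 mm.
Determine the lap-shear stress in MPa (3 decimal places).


stress = F / (overlap * width)
= 2532 / (20 * 35)
= 3.617 MPa

3.617


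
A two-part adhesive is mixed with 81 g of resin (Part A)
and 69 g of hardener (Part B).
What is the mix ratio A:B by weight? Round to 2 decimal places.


Mix ratio = mass_A / mass_B
= 81 / 69
= 1.17

1.17


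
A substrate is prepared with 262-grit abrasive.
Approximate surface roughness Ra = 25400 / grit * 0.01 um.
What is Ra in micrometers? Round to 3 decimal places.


Ra = 25400 / 262 * 0.01 = 0.969 um

0.969


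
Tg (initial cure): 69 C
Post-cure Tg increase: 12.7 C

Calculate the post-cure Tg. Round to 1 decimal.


Post-cure Tg = 69 + 12.7 = 81.7 C

81.7


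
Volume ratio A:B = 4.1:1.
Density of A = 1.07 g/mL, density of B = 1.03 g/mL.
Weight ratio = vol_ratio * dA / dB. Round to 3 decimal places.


Wt ratio = 4.1 * 1.07 / 1.03
= 4.259

4.259


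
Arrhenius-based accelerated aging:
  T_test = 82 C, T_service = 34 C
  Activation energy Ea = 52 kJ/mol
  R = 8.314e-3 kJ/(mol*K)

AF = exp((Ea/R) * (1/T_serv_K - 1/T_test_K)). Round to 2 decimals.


T_test_K = 355.15, T_serv_K = 307.15
AF = exp((52/8.314e-3) * (1/307.15 - 1/355.15))
= 15.68

15.68


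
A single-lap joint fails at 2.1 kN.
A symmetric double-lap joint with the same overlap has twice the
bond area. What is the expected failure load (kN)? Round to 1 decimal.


Double-lap load = 2 * 2.1 = 4.2 kN

4.2


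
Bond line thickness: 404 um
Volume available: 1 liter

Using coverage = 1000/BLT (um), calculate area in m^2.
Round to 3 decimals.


1 L = 1e6 mm^3, thickness = 404 um = 0.404 mm
Area = 1e6 / 0.404 mm^2 = (1e6 / 0.404) / 1e6 m^2 = 1000 / 404 m^2
= 2.475 m^2

2.475


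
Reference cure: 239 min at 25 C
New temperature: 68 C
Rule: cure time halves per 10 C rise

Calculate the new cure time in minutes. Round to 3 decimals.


factor = 2^((68-25)/10) = 19.6983
t_new = 239 / 19.6983 = 12.133 min

12.133


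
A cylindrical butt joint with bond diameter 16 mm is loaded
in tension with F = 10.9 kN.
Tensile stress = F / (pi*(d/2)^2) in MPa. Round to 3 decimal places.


Area = pi * (16/2)^2 = 201.0619 mm^2
Stress = 10.9*1000 / 201.0619
= 54.212 MPa

54.212


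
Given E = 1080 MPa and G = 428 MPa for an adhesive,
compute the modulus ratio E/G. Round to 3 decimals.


E/G ratio = 1080 / 428 = 2.523

2.523


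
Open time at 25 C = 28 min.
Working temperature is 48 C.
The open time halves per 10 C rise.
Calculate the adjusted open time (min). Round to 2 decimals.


factor = 2^((48 - 25) / 10) = 4.9246
ot = 28 / 4.9246 = 5.69 min

5.69


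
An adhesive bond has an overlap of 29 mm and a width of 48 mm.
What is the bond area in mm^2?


Bond area = overlap * width
= 29 * 48
= 1392 mm^2

1392


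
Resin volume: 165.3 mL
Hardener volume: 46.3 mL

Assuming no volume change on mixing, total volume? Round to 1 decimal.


V_total = 165.3 + 46.3 = 211.6 mL

211.6


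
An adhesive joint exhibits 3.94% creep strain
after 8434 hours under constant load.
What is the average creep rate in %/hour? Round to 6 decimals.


Creep rate = strain / time
= 3.94 / 8434
= 0.000467 %/h

0.000467


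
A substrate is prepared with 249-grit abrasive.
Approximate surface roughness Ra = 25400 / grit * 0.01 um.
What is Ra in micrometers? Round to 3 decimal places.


Ra = 25400 / 249 * 0.01 = 1.020 um

1.020


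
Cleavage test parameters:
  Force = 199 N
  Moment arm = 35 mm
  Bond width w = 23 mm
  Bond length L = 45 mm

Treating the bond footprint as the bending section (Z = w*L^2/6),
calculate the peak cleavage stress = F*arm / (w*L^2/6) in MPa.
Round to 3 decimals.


M = 199 * 35 = 6965 N*mm
Z = 23 * 45^2 / 6 = 46575 / 6 mm^3
sigma = M / Z = 6 * 6965 / 46575 = 41790 / 46575
= 0.897 MPa

0.897


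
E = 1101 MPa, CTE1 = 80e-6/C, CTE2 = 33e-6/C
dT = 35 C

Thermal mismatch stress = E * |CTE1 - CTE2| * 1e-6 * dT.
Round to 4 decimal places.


= 1101 * 47e-6 * 35
= 1.8111 MPa

1.8111


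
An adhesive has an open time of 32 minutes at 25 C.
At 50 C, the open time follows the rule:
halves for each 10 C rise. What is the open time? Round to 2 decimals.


Factor = 2^((50-25)/10) = 5.6569
Open time = 32 / 5.6569 = 5.66 min

5.66


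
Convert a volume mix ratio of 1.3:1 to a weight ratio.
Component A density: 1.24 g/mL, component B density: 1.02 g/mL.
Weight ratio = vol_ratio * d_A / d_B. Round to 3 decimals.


= 1.3 * 1.24 / 1.02 = 1.580

1.580


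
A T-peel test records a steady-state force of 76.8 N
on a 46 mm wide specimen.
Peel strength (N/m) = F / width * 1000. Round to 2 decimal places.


Peel strength = 76.8 / 46 * 1000
= 1669.57 N/m

1669.57


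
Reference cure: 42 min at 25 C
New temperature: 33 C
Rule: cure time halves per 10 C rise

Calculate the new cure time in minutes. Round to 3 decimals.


factor = 2^((33-25)/10) = 1.7411
t_new = 42 / 1.7411 = 24.123 min

24.123


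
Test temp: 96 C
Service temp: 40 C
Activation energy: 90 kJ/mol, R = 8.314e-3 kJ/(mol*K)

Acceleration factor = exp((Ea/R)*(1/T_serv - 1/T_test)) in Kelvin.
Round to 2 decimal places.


AF = exp((90/0.008314)*(1/313.15 - 1/369.15))
= 189.43

189.43


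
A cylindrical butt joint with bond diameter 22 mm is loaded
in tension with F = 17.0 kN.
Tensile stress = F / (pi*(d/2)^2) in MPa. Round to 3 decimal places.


Area = pi * (22/2)^2 = 380.1327 mm^2
Stress = 17.0*1000 / 380.1327
= 44.721 MPa

44.721


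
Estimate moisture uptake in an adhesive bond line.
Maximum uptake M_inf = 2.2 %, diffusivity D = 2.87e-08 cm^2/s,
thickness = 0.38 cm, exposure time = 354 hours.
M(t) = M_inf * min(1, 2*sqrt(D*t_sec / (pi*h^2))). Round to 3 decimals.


Convert time: 354 h = 1274400 s
ratio = min(1, 2*sqrt(2.87e-08*1274400/(pi*0.38^2)))
= 0.567891
M(t) = 2.2 * 0.567891 = 1.249%

1.249


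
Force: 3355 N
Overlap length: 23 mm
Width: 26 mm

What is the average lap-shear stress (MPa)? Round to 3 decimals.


Average shear stress = F / (overlap * width)
= 3355 / (23 * 26)
= 5.610 MPa

5.610


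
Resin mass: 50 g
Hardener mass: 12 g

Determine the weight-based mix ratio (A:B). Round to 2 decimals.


Ratio = 50 / 12 = 4.17

4.17


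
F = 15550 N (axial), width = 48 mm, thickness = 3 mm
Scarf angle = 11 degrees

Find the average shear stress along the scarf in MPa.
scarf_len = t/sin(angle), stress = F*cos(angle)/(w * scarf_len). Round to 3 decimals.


scarf_len = 3/sin(11 deg) = 15.7225
cos(11 deg) = 0.981627
stress = 15550*0.981627/(48*15.7225) = 20.226 MPa

20.226


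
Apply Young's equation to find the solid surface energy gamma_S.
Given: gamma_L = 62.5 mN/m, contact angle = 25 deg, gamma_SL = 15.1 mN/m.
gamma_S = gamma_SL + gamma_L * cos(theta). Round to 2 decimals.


theta_rad = 25 * pi/180 = 0.436332
gamma_S = 15.1 + 62.5 * cos(0.436332)
= 71.74 mN/m

71.74


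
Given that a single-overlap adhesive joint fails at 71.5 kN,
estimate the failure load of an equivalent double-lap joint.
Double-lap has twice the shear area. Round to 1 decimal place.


Double-lap factor = 2
Expected load = 71.5 * 2 = 143.0 kN

143.0


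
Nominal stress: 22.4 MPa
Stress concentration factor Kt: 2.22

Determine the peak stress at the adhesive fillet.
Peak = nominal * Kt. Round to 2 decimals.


Peak stress = 22.4 * 2.22
= 49.73 MPa

49.73


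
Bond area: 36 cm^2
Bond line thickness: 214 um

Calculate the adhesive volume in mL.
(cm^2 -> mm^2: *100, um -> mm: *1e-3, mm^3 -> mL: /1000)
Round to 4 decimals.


V = 36*100 * 214*1e-3 / 1000
= 0.7704 mL

0.7704


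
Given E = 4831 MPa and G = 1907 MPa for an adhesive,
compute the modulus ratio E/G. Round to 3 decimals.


E/G ratio = 4831 / 1907 = 2.533

2.533


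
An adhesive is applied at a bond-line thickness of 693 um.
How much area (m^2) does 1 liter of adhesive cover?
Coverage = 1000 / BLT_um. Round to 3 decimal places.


Coverage = 1000 / 693 = 1.443 m^2

1.443


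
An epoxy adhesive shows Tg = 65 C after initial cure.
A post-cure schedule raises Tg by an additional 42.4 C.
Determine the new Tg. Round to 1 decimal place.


New Tg = 65 + 42.4
= 107.4 C

107.4


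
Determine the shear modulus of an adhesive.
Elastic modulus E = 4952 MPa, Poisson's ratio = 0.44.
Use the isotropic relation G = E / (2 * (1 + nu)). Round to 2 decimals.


G = 4952 / (2*(1+0.44)) = 4952 / 2.88
= 1719.44 MPa

1719.44


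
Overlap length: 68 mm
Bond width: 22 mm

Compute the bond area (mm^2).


Bond area = 68 * 22 = 1496 mm^2

1496


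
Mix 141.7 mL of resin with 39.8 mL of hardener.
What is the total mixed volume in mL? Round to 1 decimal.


Total = 141.7 + 39.8 = 181.5 mL

181.5


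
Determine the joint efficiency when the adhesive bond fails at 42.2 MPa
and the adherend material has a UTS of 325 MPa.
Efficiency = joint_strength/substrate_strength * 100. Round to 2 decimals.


Joint efficiency = 42.2 / 325 * 100
= 12.98%

12.98


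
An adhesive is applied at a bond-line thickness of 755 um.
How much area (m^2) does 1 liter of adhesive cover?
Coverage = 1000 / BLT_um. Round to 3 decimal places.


Coverage = 1000 / 755 = 1.325 m^2

1.325


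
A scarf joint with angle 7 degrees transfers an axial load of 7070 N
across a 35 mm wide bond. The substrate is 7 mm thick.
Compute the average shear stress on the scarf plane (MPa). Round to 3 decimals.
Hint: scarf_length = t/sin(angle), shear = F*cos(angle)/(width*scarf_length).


scarf_length = 7 / sin(7 deg) = 57.4386 mm
cos(7 deg) = 0.992546
shear stress = 7070 * 0.992546 / (35 * 57.4386)
= 3.491 MPa

3.491


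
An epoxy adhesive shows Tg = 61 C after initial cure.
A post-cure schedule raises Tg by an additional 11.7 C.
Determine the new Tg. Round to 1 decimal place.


New Tg = 61 + 11.7
= 72.7 C

72.7


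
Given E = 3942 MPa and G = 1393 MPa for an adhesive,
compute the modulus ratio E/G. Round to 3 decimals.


E/G ratio = 3942 / 1393 = 2.830

2.830


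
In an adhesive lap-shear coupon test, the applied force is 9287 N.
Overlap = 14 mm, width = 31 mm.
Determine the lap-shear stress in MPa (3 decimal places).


stress = F / (overlap * width)
= 9287 / (14 * 31)
= 21.399 MPa

21.399


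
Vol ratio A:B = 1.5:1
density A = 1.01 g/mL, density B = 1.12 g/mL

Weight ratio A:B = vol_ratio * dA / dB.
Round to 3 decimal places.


Weight ratio = 1.5 * 1.01 / 1.12
= 1.353

1.353


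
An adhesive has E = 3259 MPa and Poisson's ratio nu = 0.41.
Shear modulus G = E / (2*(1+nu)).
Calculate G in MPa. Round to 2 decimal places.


G = 3259 / (2*(1+0.41))
= 3259 / 2.82
= 1155.67 MPa

1155.67


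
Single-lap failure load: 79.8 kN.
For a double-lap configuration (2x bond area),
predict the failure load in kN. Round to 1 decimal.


Failure load = 79.8 * 2 = 159.6 kN

159.6


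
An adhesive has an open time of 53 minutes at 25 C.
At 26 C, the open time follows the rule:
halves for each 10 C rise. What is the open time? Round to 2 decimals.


Factor = 2^((26-25)/10) = 1.0718
Open time = 53 / 1.0718 = 49.45 min

49.45


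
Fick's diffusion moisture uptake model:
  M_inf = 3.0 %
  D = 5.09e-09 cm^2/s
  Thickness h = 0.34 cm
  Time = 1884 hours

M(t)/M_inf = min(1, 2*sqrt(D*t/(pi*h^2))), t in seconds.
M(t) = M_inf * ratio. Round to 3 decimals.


t_sec = 1884 * 3600 = 6782400
ratio = 2*sqrt(5.09e-09*6782400/(pi*0.34^2))
= min(1, 0.616633)
= 0.616633
M(t) = 3.0 * 0.616633 = 1.850 %

1.850


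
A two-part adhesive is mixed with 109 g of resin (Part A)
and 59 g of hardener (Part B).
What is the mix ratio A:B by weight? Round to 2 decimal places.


Mix ratio = mass_A / mass_B
= 109 / 59
= 1.85

1.85


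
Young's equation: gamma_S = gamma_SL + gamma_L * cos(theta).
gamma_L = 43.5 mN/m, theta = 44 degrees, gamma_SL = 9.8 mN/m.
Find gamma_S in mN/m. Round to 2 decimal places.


cos(44 deg) = 0.719340
gamma_S = 9.8 + 43.5 * 0.719340
= 41.09 mN/m

41.09


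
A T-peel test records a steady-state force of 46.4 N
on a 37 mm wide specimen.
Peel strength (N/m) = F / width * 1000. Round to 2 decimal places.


Peel strength = 46.4 / 37 * 1000
= 1254.05 N/m

1254.05


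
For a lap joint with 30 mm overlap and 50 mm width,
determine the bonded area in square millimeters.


Area = 30 * 50 = 1500 mm^2

1500


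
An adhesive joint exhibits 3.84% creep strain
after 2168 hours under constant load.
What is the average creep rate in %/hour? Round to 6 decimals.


Creep rate = strain / time
= 3.84 / 2168
= 0.001771 %/h

0.001771


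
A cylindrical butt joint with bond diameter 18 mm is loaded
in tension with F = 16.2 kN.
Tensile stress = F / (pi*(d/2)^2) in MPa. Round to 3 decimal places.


Area = pi * (18/2)^2 = 254.4690 mm^2
Stress = 16.2*1000 / 254.4690
= 63.662 MPa

63.662
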